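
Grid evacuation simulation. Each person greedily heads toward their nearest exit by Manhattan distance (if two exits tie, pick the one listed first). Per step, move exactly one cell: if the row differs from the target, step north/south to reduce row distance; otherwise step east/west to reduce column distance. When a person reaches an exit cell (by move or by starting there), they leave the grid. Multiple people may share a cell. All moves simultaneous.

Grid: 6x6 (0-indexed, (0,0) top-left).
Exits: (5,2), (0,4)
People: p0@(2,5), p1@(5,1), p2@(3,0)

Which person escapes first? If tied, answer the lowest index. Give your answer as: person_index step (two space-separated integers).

Step 1: p0:(2,5)->(1,5) | p1:(5,1)->(5,2)->EXIT | p2:(3,0)->(4,0)
Step 2: p0:(1,5)->(0,5) | p1:escaped | p2:(4,0)->(5,0)
Step 3: p0:(0,5)->(0,4)->EXIT | p1:escaped | p2:(5,0)->(5,1)
Step 4: p0:escaped | p1:escaped | p2:(5,1)->(5,2)->EXIT
Exit steps: [3, 1, 4]
First to escape: p1 at step 1

Answer: 1 1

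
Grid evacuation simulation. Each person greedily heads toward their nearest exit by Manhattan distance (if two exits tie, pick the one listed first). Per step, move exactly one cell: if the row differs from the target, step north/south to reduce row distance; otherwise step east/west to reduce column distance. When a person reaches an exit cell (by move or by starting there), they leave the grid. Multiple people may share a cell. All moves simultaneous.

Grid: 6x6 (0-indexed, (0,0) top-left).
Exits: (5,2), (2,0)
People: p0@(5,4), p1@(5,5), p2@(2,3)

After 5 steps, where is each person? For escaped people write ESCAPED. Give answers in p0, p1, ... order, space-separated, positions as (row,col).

Step 1: p0:(5,4)->(5,3) | p1:(5,5)->(5,4) | p2:(2,3)->(2,2)
Step 2: p0:(5,3)->(5,2)->EXIT | p1:(5,4)->(5,3) | p2:(2,2)->(2,1)
Step 3: p0:escaped | p1:(5,3)->(5,2)->EXIT | p2:(2,1)->(2,0)->EXIT

ESCAPED ESCAPED ESCAPED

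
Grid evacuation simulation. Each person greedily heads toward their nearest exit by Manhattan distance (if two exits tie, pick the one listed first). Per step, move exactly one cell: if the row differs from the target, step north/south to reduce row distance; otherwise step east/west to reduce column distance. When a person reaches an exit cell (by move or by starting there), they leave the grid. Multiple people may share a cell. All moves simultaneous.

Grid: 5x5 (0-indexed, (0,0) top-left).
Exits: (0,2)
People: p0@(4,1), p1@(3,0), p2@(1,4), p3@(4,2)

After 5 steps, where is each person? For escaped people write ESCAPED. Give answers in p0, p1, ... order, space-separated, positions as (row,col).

Step 1: p0:(4,1)->(3,1) | p1:(3,0)->(2,0) | p2:(1,4)->(0,4) | p3:(4,2)->(3,2)
Step 2: p0:(3,1)->(2,1) | p1:(2,0)->(1,0) | p2:(0,4)->(0,3) | p3:(3,2)->(2,2)
Step 3: p0:(2,1)->(1,1) | p1:(1,0)->(0,0) | p2:(0,3)->(0,2)->EXIT | p3:(2,2)->(1,2)
Step 4: p0:(1,1)->(0,1) | p1:(0,0)->(0,1) | p2:escaped | p3:(1,2)->(0,2)->EXIT
Step 5: p0:(0,1)->(0,2)->EXIT | p1:(0,1)->(0,2)->EXIT | p2:escaped | p3:escaped

ESCAPED ESCAPED ESCAPED ESCAPED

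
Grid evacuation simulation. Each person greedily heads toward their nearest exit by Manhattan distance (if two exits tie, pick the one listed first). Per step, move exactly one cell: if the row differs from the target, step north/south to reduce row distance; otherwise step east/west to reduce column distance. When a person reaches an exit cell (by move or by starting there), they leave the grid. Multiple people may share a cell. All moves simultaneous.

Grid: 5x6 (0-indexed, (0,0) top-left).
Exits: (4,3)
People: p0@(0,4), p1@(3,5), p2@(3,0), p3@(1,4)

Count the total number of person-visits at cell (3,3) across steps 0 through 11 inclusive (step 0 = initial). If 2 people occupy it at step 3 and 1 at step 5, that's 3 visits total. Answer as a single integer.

Step 0: p0@(0,4) p1@(3,5) p2@(3,0) p3@(1,4) -> at (3,3): 0 [-], cum=0
Step 1: p0@(1,4) p1@(4,5) p2@(4,0) p3@(2,4) -> at (3,3): 0 [-], cum=0
Step 2: p0@(2,4) p1@(4,4) p2@(4,1) p3@(3,4) -> at (3,3): 0 [-], cum=0
Step 3: p0@(3,4) p1@ESC p2@(4,2) p3@(4,4) -> at (3,3): 0 [-], cum=0
Step 4: p0@(4,4) p1@ESC p2@ESC p3@ESC -> at (3,3): 0 [-], cum=0
Step 5: p0@ESC p1@ESC p2@ESC p3@ESC -> at (3,3): 0 [-], cum=0
Total visits = 0

Answer: 0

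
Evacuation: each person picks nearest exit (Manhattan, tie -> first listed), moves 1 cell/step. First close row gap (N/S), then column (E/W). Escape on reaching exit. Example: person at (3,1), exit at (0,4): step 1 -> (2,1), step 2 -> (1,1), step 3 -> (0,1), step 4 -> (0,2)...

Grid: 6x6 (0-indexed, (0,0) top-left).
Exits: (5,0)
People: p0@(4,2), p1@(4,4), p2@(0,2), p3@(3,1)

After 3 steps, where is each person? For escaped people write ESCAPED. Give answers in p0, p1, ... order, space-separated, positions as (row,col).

Step 1: p0:(4,2)->(5,2) | p1:(4,4)->(5,4) | p2:(0,2)->(1,2) | p3:(3,1)->(4,1)
Step 2: p0:(5,2)->(5,1) | p1:(5,4)->(5,3) | p2:(1,2)->(2,2) | p3:(4,1)->(5,1)
Step 3: p0:(5,1)->(5,0)->EXIT | p1:(5,3)->(5,2) | p2:(2,2)->(3,2) | p3:(5,1)->(5,0)->EXIT

ESCAPED (5,2) (3,2) ESCAPED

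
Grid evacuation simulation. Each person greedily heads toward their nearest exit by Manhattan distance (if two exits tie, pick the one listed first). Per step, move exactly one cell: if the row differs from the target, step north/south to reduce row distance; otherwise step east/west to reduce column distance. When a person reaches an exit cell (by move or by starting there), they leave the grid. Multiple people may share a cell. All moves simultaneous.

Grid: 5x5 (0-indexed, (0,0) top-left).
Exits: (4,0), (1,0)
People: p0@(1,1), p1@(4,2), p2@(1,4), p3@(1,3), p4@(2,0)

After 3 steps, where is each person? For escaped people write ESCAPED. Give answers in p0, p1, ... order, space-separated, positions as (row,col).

Step 1: p0:(1,1)->(1,0)->EXIT | p1:(4,2)->(4,1) | p2:(1,4)->(1,3) | p3:(1,3)->(1,2) | p4:(2,0)->(1,0)->EXIT
Step 2: p0:escaped | p1:(4,1)->(4,0)->EXIT | p2:(1,3)->(1,2) | p3:(1,2)->(1,1) | p4:escaped
Step 3: p0:escaped | p1:escaped | p2:(1,2)->(1,1) | p3:(1,1)->(1,0)->EXIT | p4:escaped

ESCAPED ESCAPED (1,1) ESCAPED ESCAPED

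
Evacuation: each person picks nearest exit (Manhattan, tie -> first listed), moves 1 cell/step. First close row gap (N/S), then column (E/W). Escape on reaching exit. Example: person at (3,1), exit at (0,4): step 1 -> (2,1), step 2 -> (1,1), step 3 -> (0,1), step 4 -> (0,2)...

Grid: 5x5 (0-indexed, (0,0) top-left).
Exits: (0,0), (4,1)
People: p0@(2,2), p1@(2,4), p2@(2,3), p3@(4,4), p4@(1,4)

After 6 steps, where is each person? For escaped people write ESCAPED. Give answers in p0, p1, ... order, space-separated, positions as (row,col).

Step 1: p0:(2,2)->(3,2) | p1:(2,4)->(3,4) | p2:(2,3)->(3,3) | p3:(4,4)->(4,3) | p4:(1,4)->(0,4)
Step 2: p0:(3,2)->(4,2) | p1:(3,4)->(4,4) | p2:(3,3)->(4,3) | p3:(4,3)->(4,2) | p4:(0,4)->(0,3)
Step 3: p0:(4,2)->(4,1)->EXIT | p1:(4,4)->(4,3) | p2:(4,3)->(4,2) | p3:(4,2)->(4,1)->EXIT | p4:(0,3)->(0,2)
Step 4: p0:escaped | p1:(4,3)->(4,2) | p2:(4,2)->(4,1)->EXIT | p3:escaped | p4:(0,2)->(0,1)
Step 5: p0:escaped | p1:(4,2)->(4,1)->EXIT | p2:escaped | p3:escaped | p4:(0,1)->(0,0)->EXIT

ESCAPED ESCAPED ESCAPED ESCAPED ESCAPED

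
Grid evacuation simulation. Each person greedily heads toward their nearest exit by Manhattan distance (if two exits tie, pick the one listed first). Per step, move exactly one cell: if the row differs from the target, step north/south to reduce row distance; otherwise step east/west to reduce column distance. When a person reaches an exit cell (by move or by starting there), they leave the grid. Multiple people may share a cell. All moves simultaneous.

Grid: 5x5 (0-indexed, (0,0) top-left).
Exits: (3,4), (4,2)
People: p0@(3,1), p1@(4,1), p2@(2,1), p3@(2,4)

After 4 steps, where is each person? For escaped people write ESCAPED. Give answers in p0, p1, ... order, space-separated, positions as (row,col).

Step 1: p0:(3,1)->(4,1) | p1:(4,1)->(4,2)->EXIT | p2:(2,1)->(3,1) | p3:(2,4)->(3,4)->EXIT
Step 2: p0:(4,1)->(4,2)->EXIT | p1:escaped | p2:(3,1)->(4,1) | p3:escaped
Step 3: p0:escaped | p1:escaped | p2:(4,1)->(4,2)->EXIT | p3:escaped

ESCAPED ESCAPED ESCAPED ESCAPED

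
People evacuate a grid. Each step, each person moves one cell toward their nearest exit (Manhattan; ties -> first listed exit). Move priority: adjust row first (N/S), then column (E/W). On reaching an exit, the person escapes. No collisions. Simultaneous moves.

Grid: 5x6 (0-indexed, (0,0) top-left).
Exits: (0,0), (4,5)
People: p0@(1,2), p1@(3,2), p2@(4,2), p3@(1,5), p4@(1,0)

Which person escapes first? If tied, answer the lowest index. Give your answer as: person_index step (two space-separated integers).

Step 1: p0:(1,2)->(0,2) | p1:(3,2)->(4,2) | p2:(4,2)->(4,3) | p3:(1,5)->(2,5) | p4:(1,0)->(0,0)->EXIT
Step 2: p0:(0,2)->(0,1) | p1:(4,2)->(4,3) | p2:(4,3)->(4,4) | p3:(2,5)->(3,5) | p4:escaped
Step 3: p0:(0,1)->(0,0)->EXIT | p1:(4,3)->(4,4) | p2:(4,4)->(4,5)->EXIT | p3:(3,5)->(4,5)->EXIT | p4:escaped
Step 4: p0:escaped | p1:(4,4)->(4,5)->EXIT | p2:escaped | p3:escaped | p4:escaped
Exit steps: [3, 4, 3, 3, 1]
First to escape: p4 at step 1

Answer: 4 1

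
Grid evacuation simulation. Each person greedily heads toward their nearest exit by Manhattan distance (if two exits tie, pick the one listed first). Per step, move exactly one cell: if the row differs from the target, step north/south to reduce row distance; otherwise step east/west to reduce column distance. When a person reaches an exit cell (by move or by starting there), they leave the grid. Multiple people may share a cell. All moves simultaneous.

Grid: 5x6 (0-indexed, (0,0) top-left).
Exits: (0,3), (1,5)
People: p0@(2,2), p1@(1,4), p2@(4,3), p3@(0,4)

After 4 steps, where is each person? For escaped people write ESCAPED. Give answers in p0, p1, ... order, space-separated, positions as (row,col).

Step 1: p0:(2,2)->(1,2) | p1:(1,4)->(1,5)->EXIT | p2:(4,3)->(3,3) | p3:(0,4)->(0,3)->EXIT
Step 2: p0:(1,2)->(0,2) | p1:escaped | p2:(3,3)->(2,3) | p3:escaped
Step 3: p0:(0,2)->(0,3)->EXIT | p1:escaped | p2:(2,3)->(1,3) | p3:escaped
Step 4: p0:escaped | p1:escaped | p2:(1,3)->(0,3)->EXIT | p3:escaped

ESCAPED ESCAPED ESCAPED ESCAPED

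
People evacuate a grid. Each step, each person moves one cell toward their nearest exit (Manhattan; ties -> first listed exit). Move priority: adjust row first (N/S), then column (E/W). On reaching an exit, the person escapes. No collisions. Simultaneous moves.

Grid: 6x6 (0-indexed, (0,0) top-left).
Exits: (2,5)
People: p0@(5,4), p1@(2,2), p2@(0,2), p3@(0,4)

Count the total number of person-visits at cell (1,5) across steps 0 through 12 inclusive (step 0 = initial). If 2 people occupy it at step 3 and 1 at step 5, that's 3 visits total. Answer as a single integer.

Answer: 0

Derivation:
Step 0: p0@(5,4) p1@(2,2) p2@(0,2) p3@(0,4) -> at (1,5): 0 [-], cum=0
Step 1: p0@(4,4) p1@(2,3) p2@(1,2) p3@(1,4) -> at (1,5): 0 [-], cum=0
Step 2: p0@(3,4) p1@(2,4) p2@(2,2) p3@(2,4) -> at (1,5): 0 [-], cum=0
Step 3: p0@(2,4) p1@ESC p2@(2,3) p3@ESC -> at (1,5): 0 [-], cum=0
Step 4: p0@ESC p1@ESC p2@(2,4) p3@ESC -> at (1,5): 0 [-], cum=0
Step 5: p0@ESC p1@ESC p2@ESC p3@ESC -> at (1,5): 0 [-], cum=0
Total visits = 0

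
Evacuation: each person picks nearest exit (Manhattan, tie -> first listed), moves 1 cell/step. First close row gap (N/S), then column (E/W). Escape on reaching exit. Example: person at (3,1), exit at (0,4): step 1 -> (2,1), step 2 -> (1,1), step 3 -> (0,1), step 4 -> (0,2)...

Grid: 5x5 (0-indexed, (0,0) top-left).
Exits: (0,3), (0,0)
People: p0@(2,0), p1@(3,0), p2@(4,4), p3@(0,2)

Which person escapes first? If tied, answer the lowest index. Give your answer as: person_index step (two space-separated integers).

Answer: 3 1

Derivation:
Step 1: p0:(2,0)->(1,0) | p1:(3,0)->(2,0) | p2:(4,4)->(3,4) | p3:(0,2)->(0,3)->EXIT
Step 2: p0:(1,0)->(0,0)->EXIT | p1:(2,0)->(1,0) | p2:(3,4)->(2,4) | p3:escaped
Step 3: p0:escaped | p1:(1,0)->(0,0)->EXIT | p2:(2,4)->(1,4) | p3:escaped
Step 4: p0:escaped | p1:escaped | p2:(1,4)->(0,4) | p3:escaped
Step 5: p0:escaped | p1:escaped | p2:(0,4)->(0,3)->EXIT | p3:escaped
Exit steps: [2, 3, 5, 1]
First to escape: p3 at step 1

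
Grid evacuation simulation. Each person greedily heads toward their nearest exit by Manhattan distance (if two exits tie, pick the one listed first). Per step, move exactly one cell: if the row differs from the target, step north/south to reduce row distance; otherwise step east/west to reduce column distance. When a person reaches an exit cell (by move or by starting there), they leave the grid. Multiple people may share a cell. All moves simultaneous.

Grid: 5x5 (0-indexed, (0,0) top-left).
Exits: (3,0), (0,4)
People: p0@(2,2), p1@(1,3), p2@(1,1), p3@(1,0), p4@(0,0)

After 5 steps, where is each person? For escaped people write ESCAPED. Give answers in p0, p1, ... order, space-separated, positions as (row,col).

Step 1: p0:(2,2)->(3,2) | p1:(1,3)->(0,3) | p2:(1,1)->(2,1) | p3:(1,0)->(2,0) | p4:(0,0)->(1,0)
Step 2: p0:(3,2)->(3,1) | p1:(0,3)->(0,4)->EXIT | p2:(2,1)->(3,1) | p3:(2,0)->(3,0)->EXIT | p4:(1,0)->(2,0)
Step 3: p0:(3,1)->(3,0)->EXIT | p1:escaped | p2:(3,1)->(3,0)->EXIT | p3:escaped | p4:(2,0)->(3,0)->EXIT

ESCAPED ESCAPED ESCAPED ESCAPED ESCAPED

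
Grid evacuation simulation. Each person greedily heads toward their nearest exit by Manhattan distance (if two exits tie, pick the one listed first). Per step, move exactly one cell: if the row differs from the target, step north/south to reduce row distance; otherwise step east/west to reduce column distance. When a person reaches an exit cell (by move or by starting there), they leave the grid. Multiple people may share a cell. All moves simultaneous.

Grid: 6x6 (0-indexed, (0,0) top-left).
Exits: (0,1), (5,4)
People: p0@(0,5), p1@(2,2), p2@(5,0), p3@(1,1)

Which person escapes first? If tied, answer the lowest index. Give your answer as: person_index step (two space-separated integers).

Answer: 3 1

Derivation:
Step 1: p0:(0,5)->(0,4) | p1:(2,2)->(1,2) | p2:(5,0)->(5,1) | p3:(1,1)->(0,1)->EXIT
Step 2: p0:(0,4)->(0,3) | p1:(1,2)->(0,2) | p2:(5,1)->(5,2) | p3:escaped
Step 3: p0:(0,3)->(0,2) | p1:(0,2)->(0,1)->EXIT | p2:(5,2)->(5,3) | p3:escaped
Step 4: p0:(0,2)->(0,1)->EXIT | p1:escaped | p2:(5,3)->(5,4)->EXIT | p3:escaped
Exit steps: [4, 3, 4, 1]
First to escape: p3 at step 1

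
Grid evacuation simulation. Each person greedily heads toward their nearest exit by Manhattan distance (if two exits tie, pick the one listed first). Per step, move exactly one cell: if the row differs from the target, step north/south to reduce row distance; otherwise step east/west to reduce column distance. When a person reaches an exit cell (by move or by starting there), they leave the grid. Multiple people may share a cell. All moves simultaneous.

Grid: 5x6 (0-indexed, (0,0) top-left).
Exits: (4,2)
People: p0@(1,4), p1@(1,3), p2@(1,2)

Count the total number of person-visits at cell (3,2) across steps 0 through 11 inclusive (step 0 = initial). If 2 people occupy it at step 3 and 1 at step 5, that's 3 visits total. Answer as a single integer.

Step 0: p0@(1,4) p1@(1,3) p2@(1,2) -> at (3,2): 0 [-], cum=0
Step 1: p0@(2,4) p1@(2,3) p2@(2,2) -> at (3,2): 0 [-], cum=0
Step 2: p0@(3,4) p1@(3,3) p2@(3,2) -> at (3,2): 1 [p2], cum=1
Step 3: p0@(4,4) p1@(4,3) p2@ESC -> at (3,2): 0 [-], cum=1
Step 4: p0@(4,3) p1@ESC p2@ESC -> at (3,2): 0 [-], cum=1
Step 5: p0@ESC p1@ESC p2@ESC -> at (3,2): 0 [-], cum=1
Total visits = 1

Answer: 1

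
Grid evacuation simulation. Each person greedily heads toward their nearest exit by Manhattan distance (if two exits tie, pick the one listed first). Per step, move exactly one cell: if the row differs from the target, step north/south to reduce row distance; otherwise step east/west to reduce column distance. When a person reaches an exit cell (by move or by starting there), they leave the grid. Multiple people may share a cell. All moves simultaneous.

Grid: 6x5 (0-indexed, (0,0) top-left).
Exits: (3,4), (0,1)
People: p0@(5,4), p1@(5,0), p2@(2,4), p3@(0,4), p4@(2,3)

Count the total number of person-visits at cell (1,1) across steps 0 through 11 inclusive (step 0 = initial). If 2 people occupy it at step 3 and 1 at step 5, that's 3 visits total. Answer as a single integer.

Answer: 0

Derivation:
Step 0: p0@(5,4) p1@(5,0) p2@(2,4) p3@(0,4) p4@(2,3) -> at (1,1): 0 [-], cum=0
Step 1: p0@(4,4) p1@(4,0) p2@ESC p3@(1,4) p4@(3,3) -> at (1,1): 0 [-], cum=0
Step 2: p0@ESC p1@(3,0) p2@ESC p3@(2,4) p4@ESC -> at (1,1): 0 [-], cum=0
Step 3: p0@ESC p1@(3,1) p2@ESC p3@ESC p4@ESC -> at (1,1): 0 [-], cum=0
Step 4: p0@ESC p1@(3,2) p2@ESC p3@ESC p4@ESC -> at (1,1): 0 [-], cum=0
Step 5: p0@ESC p1@(3,3) p2@ESC p3@ESC p4@ESC -> at (1,1): 0 [-], cum=0
Step 6: p0@ESC p1@ESC p2@ESC p3@ESC p4@ESC -> at (1,1): 0 [-], cum=0
Total visits = 0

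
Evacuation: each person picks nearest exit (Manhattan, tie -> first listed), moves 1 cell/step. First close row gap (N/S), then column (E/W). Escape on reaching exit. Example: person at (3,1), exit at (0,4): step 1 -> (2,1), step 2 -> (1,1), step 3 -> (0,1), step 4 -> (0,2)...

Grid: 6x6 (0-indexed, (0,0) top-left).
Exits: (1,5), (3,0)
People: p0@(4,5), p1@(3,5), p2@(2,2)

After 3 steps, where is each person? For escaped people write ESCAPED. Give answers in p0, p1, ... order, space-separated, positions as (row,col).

Step 1: p0:(4,5)->(3,5) | p1:(3,5)->(2,5) | p2:(2,2)->(3,2)
Step 2: p0:(3,5)->(2,5) | p1:(2,5)->(1,5)->EXIT | p2:(3,2)->(3,1)
Step 3: p0:(2,5)->(1,5)->EXIT | p1:escaped | p2:(3,1)->(3,0)->EXIT

ESCAPED ESCAPED ESCAPED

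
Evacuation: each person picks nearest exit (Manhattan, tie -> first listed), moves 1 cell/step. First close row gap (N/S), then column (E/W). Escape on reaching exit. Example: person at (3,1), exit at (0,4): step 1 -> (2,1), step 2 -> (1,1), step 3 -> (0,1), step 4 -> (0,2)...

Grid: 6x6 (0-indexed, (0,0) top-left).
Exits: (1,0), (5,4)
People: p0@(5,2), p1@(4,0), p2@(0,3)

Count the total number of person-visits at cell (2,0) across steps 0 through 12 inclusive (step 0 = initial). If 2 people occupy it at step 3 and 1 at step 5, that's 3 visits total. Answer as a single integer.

Answer: 1

Derivation:
Step 0: p0@(5,2) p1@(4,0) p2@(0,3) -> at (2,0): 0 [-], cum=0
Step 1: p0@(5,3) p1@(3,0) p2@(1,3) -> at (2,0): 0 [-], cum=0
Step 2: p0@ESC p1@(2,0) p2@(1,2) -> at (2,0): 1 [p1], cum=1
Step 3: p0@ESC p1@ESC p2@(1,1) -> at (2,0): 0 [-], cum=1
Step 4: p0@ESC p1@ESC p2@ESC -> at (2,0): 0 [-], cum=1
Total visits = 1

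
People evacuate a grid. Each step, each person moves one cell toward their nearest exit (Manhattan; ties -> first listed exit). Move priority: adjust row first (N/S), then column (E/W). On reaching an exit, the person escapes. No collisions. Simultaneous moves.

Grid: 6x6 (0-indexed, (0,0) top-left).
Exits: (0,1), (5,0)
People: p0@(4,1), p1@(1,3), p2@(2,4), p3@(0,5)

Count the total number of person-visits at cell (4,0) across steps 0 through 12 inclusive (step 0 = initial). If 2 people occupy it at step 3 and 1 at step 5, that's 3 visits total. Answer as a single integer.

Answer: 0

Derivation:
Step 0: p0@(4,1) p1@(1,3) p2@(2,4) p3@(0,5) -> at (4,0): 0 [-], cum=0
Step 1: p0@(5,1) p1@(0,3) p2@(1,4) p3@(0,4) -> at (4,0): 0 [-], cum=0
Step 2: p0@ESC p1@(0,2) p2@(0,4) p3@(0,3) -> at (4,0): 0 [-], cum=0
Step 3: p0@ESC p1@ESC p2@(0,3) p3@(0,2) -> at (4,0): 0 [-], cum=0
Step 4: p0@ESC p1@ESC p2@(0,2) p3@ESC -> at (4,0): 0 [-], cum=0
Step 5: p0@ESC p1@ESC p2@ESC p3@ESC -> at (4,0): 0 [-], cum=0
Total visits = 0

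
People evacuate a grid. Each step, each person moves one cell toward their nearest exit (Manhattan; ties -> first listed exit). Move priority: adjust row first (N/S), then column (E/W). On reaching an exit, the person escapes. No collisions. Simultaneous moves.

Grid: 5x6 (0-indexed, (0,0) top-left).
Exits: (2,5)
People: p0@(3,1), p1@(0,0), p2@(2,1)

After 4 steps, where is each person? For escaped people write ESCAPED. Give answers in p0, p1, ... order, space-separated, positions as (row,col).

Step 1: p0:(3,1)->(2,1) | p1:(0,0)->(1,0) | p2:(2,1)->(2,2)
Step 2: p0:(2,1)->(2,2) | p1:(1,0)->(2,0) | p2:(2,2)->(2,3)
Step 3: p0:(2,2)->(2,3) | p1:(2,0)->(2,1) | p2:(2,3)->(2,4)
Step 4: p0:(2,3)->(2,4) | p1:(2,1)->(2,2) | p2:(2,4)->(2,5)->EXIT

(2,4) (2,2) ESCAPED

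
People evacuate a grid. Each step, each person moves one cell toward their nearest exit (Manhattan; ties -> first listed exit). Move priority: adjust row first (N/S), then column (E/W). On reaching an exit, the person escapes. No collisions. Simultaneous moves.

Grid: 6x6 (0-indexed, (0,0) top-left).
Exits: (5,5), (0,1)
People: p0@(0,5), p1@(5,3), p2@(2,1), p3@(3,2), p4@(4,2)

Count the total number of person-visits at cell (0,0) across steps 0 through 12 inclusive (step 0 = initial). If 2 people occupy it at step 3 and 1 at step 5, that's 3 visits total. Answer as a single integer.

Answer: 0

Derivation:
Step 0: p0@(0,5) p1@(5,3) p2@(2,1) p3@(3,2) p4@(4,2) -> at (0,0): 0 [-], cum=0
Step 1: p0@(0,4) p1@(5,4) p2@(1,1) p3@(2,2) p4@(5,2) -> at (0,0): 0 [-], cum=0
Step 2: p0@(0,3) p1@ESC p2@ESC p3@(1,2) p4@(5,3) -> at (0,0): 0 [-], cum=0
Step 3: p0@(0,2) p1@ESC p2@ESC p3@(0,2) p4@(5,4) -> at (0,0): 0 [-], cum=0
Step 4: p0@ESC p1@ESC p2@ESC p3@ESC p4@ESC -> at (0,0): 0 [-], cum=0
Total visits = 0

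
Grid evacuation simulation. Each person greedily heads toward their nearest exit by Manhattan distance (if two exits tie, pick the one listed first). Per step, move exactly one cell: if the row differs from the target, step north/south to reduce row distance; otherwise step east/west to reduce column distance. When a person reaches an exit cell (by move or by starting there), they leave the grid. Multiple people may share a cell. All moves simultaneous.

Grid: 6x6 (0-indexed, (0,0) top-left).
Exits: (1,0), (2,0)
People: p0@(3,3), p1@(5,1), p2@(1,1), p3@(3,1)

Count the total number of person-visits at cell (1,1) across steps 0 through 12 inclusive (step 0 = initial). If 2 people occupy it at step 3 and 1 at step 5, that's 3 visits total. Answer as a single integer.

Step 0: p0@(3,3) p1@(5,1) p2@(1,1) p3@(3,1) -> at (1,1): 1 [p2], cum=1
Step 1: p0@(2,3) p1@(4,1) p2@ESC p3@(2,1) -> at (1,1): 0 [-], cum=1
Step 2: p0@(2,2) p1@(3,1) p2@ESC p3@ESC -> at (1,1): 0 [-], cum=1
Step 3: p0@(2,1) p1@(2,1) p2@ESC p3@ESC -> at (1,1): 0 [-], cum=1
Step 4: p0@ESC p1@ESC p2@ESC p3@ESC -> at (1,1): 0 [-], cum=1
Total visits = 1

Answer: 1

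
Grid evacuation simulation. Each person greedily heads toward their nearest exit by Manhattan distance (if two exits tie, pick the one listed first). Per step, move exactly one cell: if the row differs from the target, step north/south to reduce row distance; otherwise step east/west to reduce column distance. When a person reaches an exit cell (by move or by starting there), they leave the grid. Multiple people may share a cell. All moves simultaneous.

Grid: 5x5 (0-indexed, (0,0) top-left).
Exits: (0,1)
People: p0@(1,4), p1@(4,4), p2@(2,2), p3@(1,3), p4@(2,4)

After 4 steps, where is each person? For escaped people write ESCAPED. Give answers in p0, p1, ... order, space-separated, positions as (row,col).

Step 1: p0:(1,4)->(0,4) | p1:(4,4)->(3,4) | p2:(2,2)->(1,2) | p3:(1,3)->(0,3) | p4:(2,4)->(1,4)
Step 2: p0:(0,4)->(0,3) | p1:(3,4)->(2,4) | p2:(1,2)->(0,2) | p3:(0,3)->(0,2) | p4:(1,4)->(0,4)
Step 3: p0:(0,3)->(0,2) | p1:(2,4)->(1,4) | p2:(0,2)->(0,1)->EXIT | p3:(0,2)->(0,1)->EXIT | p4:(0,4)->(0,3)
Step 4: p0:(0,2)->(0,1)->EXIT | p1:(1,4)->(0,4) | p2:escaped | p3:escaped | p4:(0,3)->(0,2)

ESCAPED (0,4) ESCAPED ESCAPED (0,2)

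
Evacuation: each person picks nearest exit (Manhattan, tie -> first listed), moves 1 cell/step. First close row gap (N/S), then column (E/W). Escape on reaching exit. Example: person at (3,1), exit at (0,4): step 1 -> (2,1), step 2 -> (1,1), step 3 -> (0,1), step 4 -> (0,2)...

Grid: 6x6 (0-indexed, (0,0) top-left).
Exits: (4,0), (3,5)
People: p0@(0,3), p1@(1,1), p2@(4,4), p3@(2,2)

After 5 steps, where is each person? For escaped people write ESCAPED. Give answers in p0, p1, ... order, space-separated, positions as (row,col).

Step 1: p0:(0,3)->(1,3) | p1:(1,1)->(2,1) | p2:(4,4)->(3,4) | p3:(2,2)->(3,2)
Step 2: p0:(1,3)->(2,3) | p1:(2,1)->(3,1) | p2:(3,4)->(3,5)->EXIT | p3:(3,2)->(4,2)
Step 3: p0:(2,3)->(3,3) | p1:(3,1)->(4,1) | p2:escaped | p3:(4,2)->(4,1)
Step 4: p0:(3,3)->(3,4) | p1:(4,1)->(4,0)->EXIT | p2:escaped | p3:(4,1)->(4,0)->EXIT
Step 5: p0:(3,4)->(3,5)->EXIT | p1:escaped | p2:escaped | p3:escaped

ESCAPED ESCAPED ESCAPED ESCAPED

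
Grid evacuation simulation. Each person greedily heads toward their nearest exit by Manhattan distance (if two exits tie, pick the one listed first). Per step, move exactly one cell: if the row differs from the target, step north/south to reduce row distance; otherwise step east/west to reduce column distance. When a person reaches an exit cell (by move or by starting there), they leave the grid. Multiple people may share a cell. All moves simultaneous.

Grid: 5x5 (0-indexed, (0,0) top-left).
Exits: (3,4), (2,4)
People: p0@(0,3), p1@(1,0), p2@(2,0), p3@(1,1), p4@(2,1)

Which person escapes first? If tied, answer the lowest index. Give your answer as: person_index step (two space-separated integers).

Answer: 0 3

Derivation:
Step 1: p0:(0,3)->(1,3) | p1:(1,0)->(2,0) | p2:(2,0)->(2,1) | p3:(1,1)->(2,1) | p4:(2,1)->(2,2)
Step 2: p0:(1,3)->(2,3) | p1:(2,0)->(2,1) | p2:(2,1)->(2,2) | p3:(2,1)->(2,2) | p4:(2,2)->(2,3)
Step 3: p0:(2,3)->(2,4)->EXIT | p1:(2,1)->(2,2) | p2:(2,2)->(2,3) | p3:(2,2)->(2,3) | p4:(2,3)->(2,4)->EXIT
Step 4: p0:escaped | p1:(2,2)->(2,3) | p2:(2,3)->(2,4)->EXIT | p3:(2,3)->(2,4)->EXIT | p4:escaped
Step 5: p0:escaped | p1:(2,3)->(2,4)->EXIT | p2:escaped | p3:escaped | p4:escaped
Exit steps: [3, 5, 4, 4, 3]
First to escape: p0 at step 3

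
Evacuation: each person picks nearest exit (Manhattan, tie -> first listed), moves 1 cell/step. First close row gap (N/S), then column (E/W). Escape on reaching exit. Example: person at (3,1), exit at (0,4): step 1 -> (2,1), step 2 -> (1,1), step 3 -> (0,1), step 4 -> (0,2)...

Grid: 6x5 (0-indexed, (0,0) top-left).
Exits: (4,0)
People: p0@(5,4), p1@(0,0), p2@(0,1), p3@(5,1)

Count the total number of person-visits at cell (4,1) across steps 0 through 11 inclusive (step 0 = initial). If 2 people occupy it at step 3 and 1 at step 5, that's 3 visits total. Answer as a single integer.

Answer: 3

Derivation:
Step 0: p0@(5,4) p1@(0,0) p2@(0,1) p3@(5,1) -> at (4,1): 0 [-], cum=0
Step 1: p0@(4,4) p1@(1,0) p2@(1,1) p3@(4,1) -> at (4,1): 1 [p3], cum=1
Step 2: p0@(4,3) p1@(2,0) p2@(2,1) p3@ESC -> at (4,1): 0 [-], cum=1
Step 3: p0@(4,2) p1@(3,0) p2@(3,1) p3@ESC -> at (4,1): 0 [-], cum=1
Step 4: p0@(4,1) p1@ESC p2@(4,1) p3@ESC -> at (4,1): 2 [p0,p2], cum=3
Step 5: p0@ESC p1@ESC p2@ESC p3@ESC -> at (4,1): 0 [-], cum=3
Total visits = 3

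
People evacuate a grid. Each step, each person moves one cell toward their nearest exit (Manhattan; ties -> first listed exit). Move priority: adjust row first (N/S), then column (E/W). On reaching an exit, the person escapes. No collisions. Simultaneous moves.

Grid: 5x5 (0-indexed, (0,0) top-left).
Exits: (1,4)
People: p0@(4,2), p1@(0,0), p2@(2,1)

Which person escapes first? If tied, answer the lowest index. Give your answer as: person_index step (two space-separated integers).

Answer: 2 4

Derivation:
Step 1: p0:(4,2)->(3,2) | p1:(0,0)->(1,0) | p2:(2,1)->(1,1)
Step 2: p0:(3,2)->(2,2) | p1:(1,0)->(1,1) | p2:(1,1)->(1,2)
Step 3: p0:(2,2)->(1,2) | p1:(1,1)->(1,2) | p2:(1,2)->(1,3)
Step 4: p0:(1,2)->(1,3) | p1:(1,2)->(1,3) | p2:(1,3)->(1,4)->EXIT
Step 5: p0:(1,3)->(1,4)->EXIT | p1:(1,3)->(1,4)->EXIT | p2:escaped
Exit steps: [5, 5, 4]
First to escape: p2 at step 4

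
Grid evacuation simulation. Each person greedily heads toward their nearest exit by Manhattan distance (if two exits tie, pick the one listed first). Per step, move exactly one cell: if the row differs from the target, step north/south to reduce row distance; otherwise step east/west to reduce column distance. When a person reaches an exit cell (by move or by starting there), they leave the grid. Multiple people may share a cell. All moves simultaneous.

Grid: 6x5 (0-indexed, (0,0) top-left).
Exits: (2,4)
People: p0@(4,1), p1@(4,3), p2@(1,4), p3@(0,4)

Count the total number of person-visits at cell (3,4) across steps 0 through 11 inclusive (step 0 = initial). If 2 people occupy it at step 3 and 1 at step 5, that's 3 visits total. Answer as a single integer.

Step 0: p0@(4,1) p1@(4,3) p2@(1,4) p3@(0,4) -> at (3,4): 0 [-], cum=0
Step 1: p0@(3,1) p1@(3,3) p2@ESC p3@(1,4) -> at (3,4): 0 [-], cum=0
Step 2: p0@(2,1) p1@(2,3) p2@ESC p3@ESC -> at (3,4): 0 [-], cum=0
Step 3: p0@(2,2) p1@ESC p2@ESC p3@ESC -> at (3,4): 0 [-], cum=0
Step 4: p0@(2,3) p1@ESC p2@ESC p3@ESC -> at (3,4): 0 [-], cum=0
Step 5: p0@ESC p1@ESC p2@ESC p3@ESC -> at (3,4): 0 [-], cum=0
Total visits = 0

Answer: 0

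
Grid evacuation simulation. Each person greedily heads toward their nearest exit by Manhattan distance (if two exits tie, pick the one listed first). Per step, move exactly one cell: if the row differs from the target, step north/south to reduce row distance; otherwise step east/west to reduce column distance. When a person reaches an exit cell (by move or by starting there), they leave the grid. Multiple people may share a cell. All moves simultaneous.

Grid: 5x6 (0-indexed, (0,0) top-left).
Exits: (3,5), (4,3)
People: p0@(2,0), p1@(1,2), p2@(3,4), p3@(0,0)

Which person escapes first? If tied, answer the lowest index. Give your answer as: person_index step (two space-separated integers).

Answer: 2 1

Derivation:
Step 1: p0:(2,0)->(3,0) | p1:(1,2)->(2,2) | p2:(3,4)->(3,5)->EXIT | p3:(0,0)->(1,0)
Step 2: p0:(3,0)->(4,0) | p1:(2,2)->(3,2) | p2:escaped | p3:(1,0)->(2,0)
Step 3: p0:(4,0)->(4,1) | p1:(3,2)->(4,2) | p2:escaped | p3:(2,0)->(3,0)
Step 4: p0:(4,1)->(4,2) | p1:(4,2)->(4,3)->EXIT | p2:escaped | p3:(3,0)->(4,0)
Step 5: p0:(4,2)->(4,3)->EXIT | p1:escaped | p2:escaped | p3:(4,0)->(4,1)
Step 6: p0:escaped | p1:escaped | p2:escaped | p3:(4,1)->(4,2)
Step 7: p0:escaped | p1:escaped | p2:escaped | p3:(4,2)->(4,3)->EXIT
Exit steps: [5, 4, 1, 7]
First to escape: p2 at step 1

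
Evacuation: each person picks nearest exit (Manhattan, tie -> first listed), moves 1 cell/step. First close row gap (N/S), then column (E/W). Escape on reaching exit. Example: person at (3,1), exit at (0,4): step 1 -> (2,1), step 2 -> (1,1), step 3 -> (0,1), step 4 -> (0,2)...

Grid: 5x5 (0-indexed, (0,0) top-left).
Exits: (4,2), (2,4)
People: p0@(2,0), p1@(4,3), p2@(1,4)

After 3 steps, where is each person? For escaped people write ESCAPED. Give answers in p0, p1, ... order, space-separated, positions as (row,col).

Step 1: p0:(2,0)->(3,0) | p1:(4,3)->(4,2)->EXIT | p2:(1,4)->(2,4)->EXIT
Step 2: p0:(3,0)->(4,0) | p1:escaped | p2:escaped
Step 3: p0:(4,0)->(4,1) | p1:escaped | p2:escaped

(4,1) ESCAPED ESCAPED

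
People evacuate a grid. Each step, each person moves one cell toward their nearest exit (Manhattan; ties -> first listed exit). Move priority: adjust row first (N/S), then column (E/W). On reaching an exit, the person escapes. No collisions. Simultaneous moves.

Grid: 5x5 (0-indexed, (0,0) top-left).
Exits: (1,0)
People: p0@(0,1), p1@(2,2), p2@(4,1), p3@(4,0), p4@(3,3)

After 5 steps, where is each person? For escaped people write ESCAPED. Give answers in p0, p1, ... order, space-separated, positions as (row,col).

Step 1: p0:(0,1)->(1,1) | p1:(2,2)->(1,2) | p2:(4,1)->(3,1) | p3:(4,0)->(3,0) | p4:(3,3)->(2,3)
Step 2: p0:(1,1)->(1,0)->EXIT | p1:(1,2)->(1,1) | p2:(3,1)->(2,1) | p3:(3,0)->(2,0) | p4:(2,3)->(1,3)
Step 3: p0:escaped | p1:(1,1)->(1,0)->EXIT | p2:(2,1)->(1,1) | p3:(2,0)->(1,0)->EXIT | p4:(1,3)->(1,2)
Step 4: p0:escaped | p1:escaped | p2:(1,1)->(1,0)->EXIT | p3:escaped | p4:(1,2)->(1,1)
Step 5: p0:escaped | p1:escaped | p2:escaped | p3:escaped | p4:(1,1)->(1,0)->EXIT

ESCAPED ESCAPED ESCAPED ESCAPED ESCAPED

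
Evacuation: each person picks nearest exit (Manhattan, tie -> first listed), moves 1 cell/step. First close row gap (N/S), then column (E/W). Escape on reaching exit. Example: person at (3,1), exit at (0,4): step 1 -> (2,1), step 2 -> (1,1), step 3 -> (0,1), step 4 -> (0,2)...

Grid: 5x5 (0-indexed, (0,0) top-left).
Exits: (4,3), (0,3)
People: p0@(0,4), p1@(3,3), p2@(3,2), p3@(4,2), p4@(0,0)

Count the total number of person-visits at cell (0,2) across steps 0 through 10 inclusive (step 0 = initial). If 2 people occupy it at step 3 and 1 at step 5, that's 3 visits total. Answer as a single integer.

Step 0: p0@(0,4) p1@(3,3) p2@(3,2) p3@(4,2) p4@(0,0) -> at (0,2): 0 [-], cum=0
Step 1: p0@ESC p1@ESC p2@(4,2) p3@ESC p4@(0,1) -> at (0,2): 0 [-], cum=0
Step 2: p0@ESC p1@ESC p2@ESC p3@ESC p4@(0,2) -> at (0,2): 1 [p4], cum=1
Step 3: p0@ESC p1@ESC p2@ESC p3@ESC p4@ESC -> at (0,2): 0 [-], cum=1
Total visits = 1

Answer: 1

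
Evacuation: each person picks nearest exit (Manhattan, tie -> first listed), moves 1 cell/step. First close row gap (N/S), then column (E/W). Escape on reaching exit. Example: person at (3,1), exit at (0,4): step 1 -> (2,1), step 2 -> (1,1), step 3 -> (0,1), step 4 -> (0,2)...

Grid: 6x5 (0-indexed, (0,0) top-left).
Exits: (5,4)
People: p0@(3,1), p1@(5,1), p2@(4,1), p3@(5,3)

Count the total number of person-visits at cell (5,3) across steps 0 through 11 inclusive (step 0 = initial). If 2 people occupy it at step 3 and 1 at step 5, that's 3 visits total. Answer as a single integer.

Answer: 4

Derivation:
Step 0: p0@(3,1) p1@(5,1) p2@(4,1) p3@(5,3) -> at (5,3): 1 [p3], cum=1
Step 1: p0@(4,1) p1@(5,2) p2@(5,1) p3@ESC -> at (5,3): 0 [-], cum=1
Step 2: p0@(5,1) p1@(5,3) p2@(5,2) p3@ESC -> at (5,3): 1 [p1], cum=2
Step 3: p0@(5,2) p1@ESC p2@(5,3) p3@ESC -> at (5,3): 1 [p2], cum=3
Step 4: p0@(5,3) p1@ESC p2@ESC p3@ESC -> at (5,3): 1 [p0], cum=4
Step 5: p0@ESC p1@ESC p2@ESC p3@ESC -> at (5,3): 0 [-], cum=4
Total visits = 4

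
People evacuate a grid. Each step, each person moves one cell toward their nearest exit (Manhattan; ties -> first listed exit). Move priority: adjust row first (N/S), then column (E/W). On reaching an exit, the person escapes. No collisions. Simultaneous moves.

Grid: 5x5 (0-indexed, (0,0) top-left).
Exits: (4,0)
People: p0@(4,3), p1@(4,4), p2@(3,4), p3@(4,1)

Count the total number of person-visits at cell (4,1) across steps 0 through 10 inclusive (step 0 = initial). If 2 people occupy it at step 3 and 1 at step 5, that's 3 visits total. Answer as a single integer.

Answer: 4

Derivation:
Step 0: p0@(4,3) p1@(4,4) p2@(3,4) p3@(4,1) -> at (4,1): 1 [p3], cum=1
Step 1: p0@(4,2) p1@(4,3) p2@(4,4) p3@ESC -> at (4,1): 0 [-], cum=1
Step 2: p0@(4,1) p1@(4,2) p2@(4,3) p3@ESC -> at (4,1): 1 [p0], cum=2
Step 3: p0@ESC p1@(4,1) p2@(4,2) p3@ESC -> at (4,1): 1 [p1], cum=3
Step 4: p0@ESC p1@ESC p2@(4,1) p3@ESC -> at (4,1): 1 [p2], cum=4
Step 5: p0@ESC p1@ESC p2@ESC p3@ESC -> at (4,1): 0 [-], cum=4
Total visits = 4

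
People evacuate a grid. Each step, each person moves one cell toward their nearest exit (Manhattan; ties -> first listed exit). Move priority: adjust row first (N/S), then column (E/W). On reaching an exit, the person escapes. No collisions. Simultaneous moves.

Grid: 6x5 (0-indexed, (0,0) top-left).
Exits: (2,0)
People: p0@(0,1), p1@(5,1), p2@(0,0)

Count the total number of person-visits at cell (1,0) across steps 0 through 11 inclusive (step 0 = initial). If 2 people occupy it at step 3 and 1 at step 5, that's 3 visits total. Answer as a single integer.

Answer: 1

Derivation:
Step 0: p0@(0,1) p1@(5,1) p2@(0,0) -> at (1,0): 0 [-], cum=0
Step 1: p0@(1,1) p1@(4,1) p2@(1,0) -> at (1,0): 1 [p2], cum=1
Step 2: p0@(2,1) p1@(3,1) p2@ESC -> at (1,0): 0 [-], cum=1
Step 3: p0@ESC p1@(2,1) p2@ESC -> at (1,0): 0 [-], cum=1
Step 4: p0@ESC p1@ESC p2@ESC -> at (1,0): 0 [-], cum=1
Total visits = 1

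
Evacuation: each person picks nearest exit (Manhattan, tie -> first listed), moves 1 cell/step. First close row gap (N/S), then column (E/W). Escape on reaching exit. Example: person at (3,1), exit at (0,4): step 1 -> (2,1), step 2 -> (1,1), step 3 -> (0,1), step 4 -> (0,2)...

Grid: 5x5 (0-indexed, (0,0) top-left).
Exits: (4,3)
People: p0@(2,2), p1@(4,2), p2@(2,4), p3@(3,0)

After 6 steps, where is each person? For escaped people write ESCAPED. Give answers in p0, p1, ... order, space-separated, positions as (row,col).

Step 1: p0:(2,2)->(3,2) | p1:(4,2)->(4,3)->EXIT | p2:(2,4)->(3,4) | p3:(3,0)->(4,0)
Step 2: p0:(3,2)->(4,2) | p1:escaped | p2:(3,4)->(4,4) | p3:(4,0)->(4,1)
Step 3: p0:(4,2)->(4,3)->EXIT | p1:escaped | p2:(4,4)->(4,3)->EXIT | p3:(4,1)->(4,2)
Step 4: p0:escaped | p1:escaped | p2:escaped | p3:(4,2)->(4,3)->EXIT

ESCAPED ESCAPED ESCAPED ESCAPED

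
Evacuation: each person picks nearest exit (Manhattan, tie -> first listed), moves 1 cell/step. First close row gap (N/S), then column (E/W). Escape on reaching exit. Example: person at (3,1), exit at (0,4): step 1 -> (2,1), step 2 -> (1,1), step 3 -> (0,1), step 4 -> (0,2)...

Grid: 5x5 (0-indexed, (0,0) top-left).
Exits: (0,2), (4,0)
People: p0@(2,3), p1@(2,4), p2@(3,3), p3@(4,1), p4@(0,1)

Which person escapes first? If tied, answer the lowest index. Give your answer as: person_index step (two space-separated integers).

Step 1: p0:(2,3)->(1,3) | p1:(2,4)->(1,4) | p2:(3,3)->(2,3) | p3:(4,1)->(4,0)->EXIT | p4:(0,1)->(0,2)->EXIT
Step 2: p0:(1,3)->(0,3) | p1:(1,4)->(0,4) | p2:(2,3)->(1,3) | p3:escaped | p4:escaped
Step 3: p0:(0,3)->(0,2)->EXIT | p1:(0,4)->(0,3) | p2:(1,3)->(0,3) | p3:escaped | p4:escaped
Step 4: p0:escaped | p1:(0,3)->(0,2)->EXIT | p2:(0,3)->(0,2)->EXIT | p3:escaped | p4:escaped
Exit steps: [3, 4, 4, 1, 1]
First to escape: p3 at step 1

Answer: 3 1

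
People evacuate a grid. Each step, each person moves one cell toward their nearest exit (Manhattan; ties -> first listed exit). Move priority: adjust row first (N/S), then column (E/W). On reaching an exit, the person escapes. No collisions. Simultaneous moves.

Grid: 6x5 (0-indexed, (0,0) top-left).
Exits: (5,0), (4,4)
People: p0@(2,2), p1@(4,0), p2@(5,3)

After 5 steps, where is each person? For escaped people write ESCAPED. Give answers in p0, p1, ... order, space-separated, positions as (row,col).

Step 1: p0:(2,2)->(3,2) | p1:(4,0)->(5,0)->EXIT | p2:(5,3)->(4,3)
Step 2: p0:(3,2)->(4,2) | p1:escaped | p2:(4,3)->(4,4)->EXIT
Step 3: p0:(4,2)->(4,3) | p1:escaped | p2:escaped
Step 4: p0:(4,3)->(4,4)->EXIT | p1:escaped | p2:escaped

ESCAPED ESCAPED ESCAPED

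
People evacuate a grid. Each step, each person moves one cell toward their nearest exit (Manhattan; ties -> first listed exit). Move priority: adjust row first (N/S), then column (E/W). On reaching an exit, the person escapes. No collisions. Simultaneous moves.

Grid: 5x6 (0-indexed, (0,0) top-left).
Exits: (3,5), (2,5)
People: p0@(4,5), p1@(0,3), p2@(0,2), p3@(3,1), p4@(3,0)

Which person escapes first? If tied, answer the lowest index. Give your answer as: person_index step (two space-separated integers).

Answer: 0 1

Derivation:
Step 1: p0:(4,5)->(3,5)->EXIT | p1:(0,3)->(1,3) | p2:(0,2)->(1,2) | p3:(3,1)->(3,2) | p4:(3,0)->(3,1)
Step 2: p0:escaped | p1:(1,3)->(2,3) | p2:(1,2)->(2,2) | p3:(3,2)->(3,3) | p4:(3,1)->(3,2)
Step 3: p0:escaped | p1:(2,3)->(2,4) | p2:(2,2)->(2,3) | p3:(3,3)->(3,4) | p4:(3,2)->(3,3)
Step 4: p0:escaped | p1:(2,4)->(2,5)->EXIT | p2:(2,3)->(2,4) | p3:(3,4)->(3,5)->EXIT | p4:(3,3)->(3,4)
Step 5: p0:escaped | p1:escaped | p2:(2,4)->(2,5)->EXIT | p3:escaped | p4:(3,4)->(3,5)->EXIT
Exit steps: [1, 4, 5, 4, 5]
First to escape: p0 at step 1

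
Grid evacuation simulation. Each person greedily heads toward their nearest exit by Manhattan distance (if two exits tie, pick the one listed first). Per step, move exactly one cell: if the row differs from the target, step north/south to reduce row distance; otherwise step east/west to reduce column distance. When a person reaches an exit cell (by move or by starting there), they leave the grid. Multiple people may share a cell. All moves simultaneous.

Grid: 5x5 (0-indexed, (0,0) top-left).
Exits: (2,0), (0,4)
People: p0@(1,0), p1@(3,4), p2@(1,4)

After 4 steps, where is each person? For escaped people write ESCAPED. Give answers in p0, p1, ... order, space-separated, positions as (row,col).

Step 1: p0:(1,0)->(2,0)->EXIT | p1:(3,4)->(2,4) | p2:(1,4)->(0,4)->EXIT
Step 2: p0:escaped | p1:(2,4)->(1,4) | p2:escaped
Step 3: p0:escaped | p1:(1,4)->(0,4)->EXIT | p2:escaped

ESCAPED ESCAPED ESCAPED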